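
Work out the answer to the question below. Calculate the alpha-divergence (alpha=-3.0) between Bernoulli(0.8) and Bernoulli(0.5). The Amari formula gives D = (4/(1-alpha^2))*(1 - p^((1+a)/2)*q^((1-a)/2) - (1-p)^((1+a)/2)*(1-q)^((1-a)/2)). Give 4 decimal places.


Amari alpha-divergence:
D = (4/(1-alpha^2))*(1 - p^((1+a)/2)*q^((1-a)/2) - (1-p)^((1+a)/2)*(1-q)^((1-a)/2)).
alpha = -3.0, p = 0.8, q = 0.5.
e1 = (1+alpha)/2 = -1.0, e2 = (1-alpha)/2 = 2.0.
t1 = p^e1 * q^e2 = 0.8^-1.0 * 0.5^2.0 = 0.3125.
t2 = (1-p)^e1 * (1-q)^e2 = 0.2^-1.0 * 0.5^2.0 = 1.25.
4/(1-alpha^2) = -0.5.
D = -0.5*(1 - 0.3125 - 1.25) = 0.2813

0.2813


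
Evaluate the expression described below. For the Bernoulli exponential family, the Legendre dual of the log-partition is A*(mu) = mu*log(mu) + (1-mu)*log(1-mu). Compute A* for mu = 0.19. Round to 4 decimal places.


Legendre transform for Bernoulli:
A*(mu) = mu*log(mu) + (1-mu)*log(1-mu).
mu = 0.19, 1-mu = 0.81.
mu*log(mu) = 0.19*log(0.19) = -0.315539.
(1-mu)*log(1-mu) = 0.81*log(0.81) = -0.170684.
A* = -0.315539 + -0.170684 = -0.4862

-0.4862


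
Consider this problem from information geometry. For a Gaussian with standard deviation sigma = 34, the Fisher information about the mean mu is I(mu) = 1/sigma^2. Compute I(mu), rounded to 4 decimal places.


The Fisher information for the mean of a normal distribution is I(mu) = 1/sigma^2.
sigma = 34, so sigma^2 = 1156.
I(mu) = 1/1156 = 0.0009

0.0009


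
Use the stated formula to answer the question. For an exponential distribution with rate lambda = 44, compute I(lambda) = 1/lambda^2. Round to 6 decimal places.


Fisher information for exponential: I(lambda) = 1/lambda^2.
lambda = 44, lambda^2 = 1936.
I = 1/1936 = 0.000517

0.000517


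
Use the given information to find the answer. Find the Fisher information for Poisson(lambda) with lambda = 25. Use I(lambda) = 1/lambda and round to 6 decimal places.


Fisher information for Poisson: I(lambda) = 1/lambda.
lambda = 25.
I(lambda) = 1/25 = 0.040000

0.040000


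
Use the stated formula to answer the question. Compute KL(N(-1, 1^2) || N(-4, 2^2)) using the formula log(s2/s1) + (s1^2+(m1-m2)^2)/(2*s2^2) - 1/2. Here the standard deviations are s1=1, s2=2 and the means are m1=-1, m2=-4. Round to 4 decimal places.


KL divergence between normal distributions:
KL = log(s2/s1) + (s1^2 + (m1-m2)^2)/(2*s2^2) - 1/2.
log(2/1) = 0.693147.
(1^2 + (-1--4)^2)/(2*2^2) = (1 + 9)/8 = 1.25.
KL = 0.693147 + 1.25 - 0.5 = 1.4431

1.4431


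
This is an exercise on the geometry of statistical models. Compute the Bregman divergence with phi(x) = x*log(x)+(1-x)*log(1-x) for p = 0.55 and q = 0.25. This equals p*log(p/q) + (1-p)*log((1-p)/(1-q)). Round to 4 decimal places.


Bregman divergence with negative entropy generator:
D = p*log(p/q) + (1-p)*log((1-p)/(1-q)).
p = 0.55, q = 0.25.
p*log(p/q) = 0.55*log(0.55/0.25) = 0.433652.
(1-p)*log((1-p)/(1-q)) = 0.45*log(0.45/0.75) = -0.229872.
D = 0.433652 + -0.229872 = 0.2038

0.2038


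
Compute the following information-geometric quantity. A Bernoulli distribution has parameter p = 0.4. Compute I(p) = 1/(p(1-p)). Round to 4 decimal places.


For Bernoulli(p), Fisher information is I(p) = 1/(p*(1-p)).
p = 0.4, 1-p = 0.6.
p*(1-p) = 0.24.
I(p) = 1/0.24 = 4.1667

4.1667


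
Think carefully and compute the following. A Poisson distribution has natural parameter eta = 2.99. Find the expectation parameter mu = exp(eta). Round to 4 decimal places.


Expectation parameter for Poisson exponential family:
mu = exp(eta).
eta = 2.99.
mu = exp(2.99) = 19.8857

19.8857


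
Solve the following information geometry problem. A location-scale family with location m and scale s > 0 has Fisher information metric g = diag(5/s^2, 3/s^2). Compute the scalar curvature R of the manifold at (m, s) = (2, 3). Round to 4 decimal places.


The metric has the form g = (A dm^2 + B ds^2)/s^2 with A = 5, B = 3.
Substitute u = sqrt(A/B)*m: g = B*(du^2 + ds^2)/s^2, i.e. B times the
Poincare upper half-plane metric, which has constant Gaussian curvature -1.
Scaling a 2D metric by a constant c divides the Gaussian curvature by c,
so K = -1/B = -1/(3) = -0.3333 everywhere (the point (m, s) = (2, 3) is irrelevant:
the curvature is constant).
Scalar curvature in dimension 2: R = 2K = -2/(3) = -0.6667.

-0.6667


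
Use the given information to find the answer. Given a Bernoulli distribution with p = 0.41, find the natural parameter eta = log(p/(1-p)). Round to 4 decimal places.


Natural parameter for Bernoulli: eta = log(p/(1-p)).
p = 0.41, 1-p = 0.59.
p/(1-p) = 0.694915.
eta = log(0.694915) = -0.3640

-0.3640


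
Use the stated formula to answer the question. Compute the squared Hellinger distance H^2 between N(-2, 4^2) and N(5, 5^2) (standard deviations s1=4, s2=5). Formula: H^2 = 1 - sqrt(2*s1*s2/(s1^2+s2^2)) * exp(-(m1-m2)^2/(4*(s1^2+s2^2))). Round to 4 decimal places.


Squared Hellinger distance for Gaussians:
H^2 = 1 - sqrt(2*s1*s2/(s1^2+s2^2)) * exp(-(m1-m2)^2/(4*(s1^2+s2^2))).
s1^2 = 16, s2^2 = 25, s1^2+s2^2 = 41.
sqrt(2*4*5/(41)) = 0.98773.
(m1-m2)^2 = (-7)^2 = 49.
exp(-49/(4*41)) = exp(-0.29878) = 0.741722.
H^2 = 1 - 0.98773*0.741722 = 0.2674

0.2674


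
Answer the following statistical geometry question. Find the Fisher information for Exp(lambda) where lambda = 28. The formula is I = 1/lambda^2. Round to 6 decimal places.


Fisher information for exponential: I(lambda) = 1/lambda^2.
lambda = 28, lambda^2 = 784.
I = 1/784 = 0.001276

0.001276


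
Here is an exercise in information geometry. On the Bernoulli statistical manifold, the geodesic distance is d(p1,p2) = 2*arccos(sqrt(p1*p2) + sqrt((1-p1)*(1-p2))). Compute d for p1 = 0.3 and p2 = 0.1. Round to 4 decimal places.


Geodesic distance on Bernoulli manifold:
d(p1,p2) = 2*arccos(sqrt(p1*p2) + sqrt((1-p1)*(1-p2))).
sqrt(p1*p2) = sqrt(0.3*0.1) = 0.173205.
sqrt((1-p1)*(1-p2)) = sqrt(0.7*0.9) = 0.793725.
arg = 0.173205 + 0.793725 = 0.96693.
d = 2*arccos(0.96693) = 0.5158

0.5158


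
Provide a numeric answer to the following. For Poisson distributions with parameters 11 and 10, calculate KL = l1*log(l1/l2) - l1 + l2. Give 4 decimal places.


KL divergence for Poisson:
KL = l1*log(l1/l2) - l1 + l2.
l1 = 11, l2 = 10.
log(11/10) = 0.09531.
l1*log(l1/l2) = 11 * 0.09531 = 1.048412.
KL = 1.048412 - 11 + 10 = 0.0484

0.0484


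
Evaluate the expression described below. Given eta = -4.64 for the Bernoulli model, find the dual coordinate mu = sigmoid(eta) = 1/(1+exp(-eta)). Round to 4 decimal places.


Dual coordinate (expectation parameter) for Bernoulli:
mu = 1/(1+exp(-eta)).
eta = -4.64.
exp(-eta) = exp(4.64) = 103.544348.
mu = 1/(1+103.544348) = 0.0096

0.0096


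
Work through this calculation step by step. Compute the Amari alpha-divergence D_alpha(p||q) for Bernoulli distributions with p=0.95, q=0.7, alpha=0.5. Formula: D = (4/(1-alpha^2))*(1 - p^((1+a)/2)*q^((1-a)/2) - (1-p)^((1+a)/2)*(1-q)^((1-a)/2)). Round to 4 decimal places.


Amari alpha-divergence:
D = (4/(1-alpha^2))*(1 - p^((1+a)/2)*q^((1-a)/2) - (1-p)^((1+a)/2)*(1-q)^((1-a)/2)).
alpha = 0.5, p = 0.95, q = 0.7.
e1 = (1+alpha)/2 = 0.75, e2 = (1-alpha)/2 = 0.25.
t1 = p^e1 * q^e2 = 0.95^0.75 * 0.7^0.25 = 0.880171.
t2 = (1-p)^e1 * (1-q)^e2 = 0.05^0.75 * 0.3^0.25 = 0.078254.
4/(1-alpha^2) = 5.333333.
D = 5.333333*(1 - 0.880171 - 0.078254) = 0.2217

0.2217


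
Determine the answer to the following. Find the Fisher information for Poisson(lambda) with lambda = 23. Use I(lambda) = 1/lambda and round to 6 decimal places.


Fisher information for Poisson: I(lambda) = 1/lambda.
lambda = 23.
I(lambda) = 1/23 = 0.043478

0.043478


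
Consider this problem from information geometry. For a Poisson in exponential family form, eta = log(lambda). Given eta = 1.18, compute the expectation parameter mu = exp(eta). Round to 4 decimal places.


Expectation parameter for Poisson exponential family:
mu = exp(eta).
eta = 1.18.
mu = exp(1.18) = 3.2544

3.2544


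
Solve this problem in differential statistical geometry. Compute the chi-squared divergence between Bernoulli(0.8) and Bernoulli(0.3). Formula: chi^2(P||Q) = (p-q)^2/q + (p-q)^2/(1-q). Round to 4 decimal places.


Chi-squared divergence between Bernoulli distributions:
chi^2 = (p-q)^2/q + (p-q)^2/(1-q).
p = 0.8, q = 0.3, p-q = 0.5.
(p-q)^2 = 0.25.
term1 = 0.25/0.3 = 0.833333.
term2 = 0.25/0.7 = 0.357143.
chi^2 = 0.833333 + 0.357143 = 1.1905

1.1905


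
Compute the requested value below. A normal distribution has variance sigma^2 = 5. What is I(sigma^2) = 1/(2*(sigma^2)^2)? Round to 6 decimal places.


Fisher information for variance: I(sigma^2) = 1/(2*sigma^4).
sigma^2 = 5, so sigma^4 = 25.
I = 1/(2*25) = 1/50 = 0.020000

0.020000


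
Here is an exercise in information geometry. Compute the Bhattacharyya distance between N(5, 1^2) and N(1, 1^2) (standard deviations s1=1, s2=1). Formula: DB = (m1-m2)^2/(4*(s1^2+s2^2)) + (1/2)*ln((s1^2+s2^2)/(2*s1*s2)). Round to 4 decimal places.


Bhattacharyya distance between two Gaussians:
DB = (m1-m2)^2/(4*(s1^2+s2^2)) + (1/2)*ln((s1^2+s2^2)/(2*s1*s2)).
(m1-m2)^2 = (4)^2 = 16.
s1^2+s2^2 = 1 + 1 = 2.
term1 = 16/8 = 2.0.
term2 = 0.5*ln(2/2.0) = 0.0.
DB = 2.0 + 0.0 = 2.0000

2.0000


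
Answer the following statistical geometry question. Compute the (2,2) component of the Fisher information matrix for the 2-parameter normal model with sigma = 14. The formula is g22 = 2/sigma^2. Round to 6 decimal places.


For the 2-parameter normal family, the Fisher metric has:
  g11 = 1/sigma^2, g22 = 2/sigma^2.
sigma = 14, sigma^2 = 196.
g22 = 0.010204

0.010204


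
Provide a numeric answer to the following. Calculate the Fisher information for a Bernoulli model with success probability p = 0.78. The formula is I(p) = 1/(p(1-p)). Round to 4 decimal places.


For Bernoulli(p), Fisher information is I(p) = 1/(p*(1-p)).
p = 0.78, 1-p = 0.22.
p*(1-p) = 0.1716.
I(p) = 1/0.1716 = 5.8275

5.8275


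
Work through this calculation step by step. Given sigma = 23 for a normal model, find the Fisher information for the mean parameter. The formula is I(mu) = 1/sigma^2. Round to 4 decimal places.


The Fisher information for the mean of a normal distribution is I(mu) = 1/sigma^2.
sigma = 23, so sigma^2 = 529.
I(mu) = 1/529 = 0.0019

0.0019


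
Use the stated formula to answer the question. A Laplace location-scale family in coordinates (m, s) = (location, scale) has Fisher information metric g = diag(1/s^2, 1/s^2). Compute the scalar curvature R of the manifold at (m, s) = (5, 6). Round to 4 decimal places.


The metric has the form g = (A dm^2 + B ds^2)/s^2 with A = 1, B = 1.
Substitute u = sqrt(A/B)*m: g = B*(du^2 + ds^2)/s^2, i.e. B times the
Poincare upper half-plane metric, which has constant Gaussian curvature -1.
Scaling a 2D metric by a constant c divides the Gaussian curvature by c,
so K = -1/B = -1/(1) = -1.0000 everywhere (the point (m, s) = (5, 6) is irrelevant:
the curvature is constant).
Scalar curvature in dimension 2: R = 2K = -2/(1) = -2.0000.

-2.0000


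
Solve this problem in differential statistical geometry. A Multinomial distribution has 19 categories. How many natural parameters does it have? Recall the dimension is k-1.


Exponential family dimension calculation:
For Multinomial with k=19 categories, dim = k-1 = 18.

18


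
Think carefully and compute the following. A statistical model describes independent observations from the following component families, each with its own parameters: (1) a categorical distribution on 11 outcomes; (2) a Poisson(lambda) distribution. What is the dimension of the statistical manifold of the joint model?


The dimension of a statistical manifold equals the number of free
(independent) real parameters of the model. For a product of independent
blocks the parameter counts add.
- categorical on 11 outcomes (probabilities sum to 1): 11-1 = 10.
- Poisson (lambda): 1.
Total = 10 + 1 = 11.
Dimension = 11

11


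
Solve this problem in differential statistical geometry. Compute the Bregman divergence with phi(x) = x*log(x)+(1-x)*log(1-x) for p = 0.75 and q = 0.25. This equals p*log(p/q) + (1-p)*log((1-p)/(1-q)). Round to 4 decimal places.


Bregman divergence with negative entropy generator:
D = p*log(p/q) + (1-p)*log((1-p)/(1-q)).
p = 0.75, q = 0.25.
p*log(p/q) = 0.75*log(0.75/0.25) = 0.823959.
(1-p)*log((1-p)/(1-q)) = 0.25*log(0.25/0.75) = -0.274653.
D = 0.823959 + -0.274653 = 0.5493

0.5493


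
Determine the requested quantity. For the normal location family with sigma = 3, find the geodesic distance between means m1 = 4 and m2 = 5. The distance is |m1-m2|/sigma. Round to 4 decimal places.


On the fixed-variance normal subfamily, geodesic distance = |m1-m2|/sigma.
|4 - 5| = 1.
sigma = 3.
d = 1/3 = 0.3333

0.3333


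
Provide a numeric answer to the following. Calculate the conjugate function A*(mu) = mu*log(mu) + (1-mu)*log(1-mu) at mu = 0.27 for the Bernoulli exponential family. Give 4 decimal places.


Legendre transform for Bernoulli:
A*(mu) = mu*log(mu) + (1-mu)*log(1-mu).
mu = 0.27, 1-mu = 0.73.
mu*log(mu) = 0.27*log(0.27) = -0.35352.
(1-mu)*log(1-mu) = 0.73*log(0.73) = -0.229739.
A* = -0.35352 + -0.229739 = -0.5833

-0.5833


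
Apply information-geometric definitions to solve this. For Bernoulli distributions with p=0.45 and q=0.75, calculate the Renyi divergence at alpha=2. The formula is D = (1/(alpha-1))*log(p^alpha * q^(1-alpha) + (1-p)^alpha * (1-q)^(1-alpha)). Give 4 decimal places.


Renyi divergence of order alpha between Bernoulli distributions:
D = (1/(alpha-1))*log(p^alpha * q^(1-alpha) + (1-p)^alpha * (1-q)^(1-alpha)).
alpha = 2, p = 0.45, q = 0.75.
p^alpha * q^(1-alpha) = 0.45^2 * 0.75^-1 = 0.27.
(1-p)^alpha * (1-q)^(1-alpha) = 0.55^2 * 0.25^-1 = 1.21.
sum = 0.27 + 1.21 = 1.48.
D = (1/1)*log(1.48) = 0.3920

0.3920


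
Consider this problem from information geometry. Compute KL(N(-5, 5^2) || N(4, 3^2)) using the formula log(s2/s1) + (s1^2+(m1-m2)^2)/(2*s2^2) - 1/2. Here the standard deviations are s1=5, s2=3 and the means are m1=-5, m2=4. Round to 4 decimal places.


KL divergence between normal distributions:
KL = log(s2/s1) + (s1^2 + (m1-m2)^2)/(2*s2^2) - 1/2.
log(3/5) = -0.510826.
(5^2 + (-5-4)^2)/(2*3^2) = (25 + 81)/18 = 5.888889.
KL = -0.510826 + 5.888889 - 0.5 = 4.8781

4.8781


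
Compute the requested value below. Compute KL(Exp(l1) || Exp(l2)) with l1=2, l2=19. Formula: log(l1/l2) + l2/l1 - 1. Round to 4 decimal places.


KL divergence for exponential family:
KL = log(l1/l2) + l2/l1 - 1.
log(2/19) = -2.251292.
19/2 = 9.5.
KL = -2.251292 + 9.5 - 1 = 6.2487

6.2487


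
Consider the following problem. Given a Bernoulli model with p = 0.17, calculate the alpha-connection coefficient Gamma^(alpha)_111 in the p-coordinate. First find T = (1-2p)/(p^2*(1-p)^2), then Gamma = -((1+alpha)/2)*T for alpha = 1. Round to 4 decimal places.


Skewness (Amari-Chentsov) tensor: T = (1-2p)/(p^2*(1-p)^2).
p = 0.17, 1-2p = 0.66, p^2 = 0.0289, (1-p)^2 = 0.6889.
T = 0.66/(0.0289 * 0.6889) = 33.150487.
In the p-coordinate, Gamma^(alpha) = Gamma^(0) - (alpha/2)*T with Gamma^(0) = (1/2)*g'(p) = -T/2,
so Gamma^(alpha) = -((1+alpha)/2)*T.
alpha = 1, -(1+alpha)/2 = -1.0.
Gamma = -1.0 * 33.150487 = -33.1505

-33.1505


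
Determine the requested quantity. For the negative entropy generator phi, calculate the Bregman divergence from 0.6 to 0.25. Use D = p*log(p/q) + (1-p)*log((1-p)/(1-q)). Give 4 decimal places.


Bregman divergence with negative entropy generator:
D = p*log(p/q) + (1-p)*log((1-p)/(1-q)).
p = 0.6, q = 0.25.
p*log(p/q) = 0.6*log(0.6/0.25) = 0.525281.
(1-p)*log((1-p)/(1-q)) = 0.4*log(0.4/0.75) = -0.251443.
D = 0.525281 + -0.251443 = 0.2738

0.2738


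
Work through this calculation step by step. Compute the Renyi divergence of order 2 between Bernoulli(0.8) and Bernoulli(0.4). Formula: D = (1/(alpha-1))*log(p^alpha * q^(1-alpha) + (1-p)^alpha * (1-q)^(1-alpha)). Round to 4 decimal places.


Renyi divergence of order alpha between Bernoulli distributions:
D = (1/(alpha-1))*log(p^alpha * q^(1-alpha) + (1-p)^alpha * (1-q)^(1-alpha)).
alpha = 2, p = 0.8, q = 0.4.
p^alpha * q^(1-alpha) = 0.8^2 * 0.4^-1 = 1.6.
(1-p)^alpha * (1-q)^(1-alpha) = 0.2^2 * 0.6^-1 = 0.066667.
sum = 1.6 + 0.066667 = 1.666667.
D = (1/1)*log(1.666667) = 0.5108

0.5108


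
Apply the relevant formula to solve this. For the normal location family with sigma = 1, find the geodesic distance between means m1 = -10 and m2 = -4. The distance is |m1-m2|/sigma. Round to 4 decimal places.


On the fixed-variance normal subfamily, geodesic distance = |m1-m2|/sigma.
|-10 - -4| = 6.
sigma = 1.
d = 6/1 = 6.0000

6.0000


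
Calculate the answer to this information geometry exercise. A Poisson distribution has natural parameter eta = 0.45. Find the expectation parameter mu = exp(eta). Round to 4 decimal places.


Expectation parameter for Poisson exponential family:
mu = exp(eta).
eta = 0.45.
mu = exp(0.45) = 1.5683

1.5683


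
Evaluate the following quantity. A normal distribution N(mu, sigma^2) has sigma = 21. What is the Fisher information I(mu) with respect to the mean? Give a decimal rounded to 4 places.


The Fisher information for the mean of a normal distribution is I(mu) = 1/sigma^2.
sigma = 21, so sigma^2 = 441.
I(mu) = 1/441 = 0.0023

0.0023


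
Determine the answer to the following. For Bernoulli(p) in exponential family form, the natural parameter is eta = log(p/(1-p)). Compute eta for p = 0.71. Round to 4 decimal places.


Natural parameter for Bernoulli: eta = log(p/(1-p)).
p = 0.71, 1-p = 0.29.
p/(1-p) = 2.448276.
eta = log(2.448276) = 0.8954

0.8954


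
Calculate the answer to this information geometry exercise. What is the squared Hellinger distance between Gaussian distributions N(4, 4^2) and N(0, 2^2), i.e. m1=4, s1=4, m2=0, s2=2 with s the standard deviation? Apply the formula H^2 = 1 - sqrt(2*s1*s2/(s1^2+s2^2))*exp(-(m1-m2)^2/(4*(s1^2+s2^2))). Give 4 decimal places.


Squared Hellinger distance for Gaussians:
H^2 = 1 - sqrt(2*s1*s2/(s1^2+s2^2)) * exp(-(m1-m2)^2/(4*(s1^2+s2^2))).
s1^2 = 16, s2^2 = 4, s1^2+s2^2 = 20.
sqrt(2*4*2/(20)) = 0.894427.
(m1-m2)^2 = (4)^2 = 16.
exp(-16/(4*20)) = exp(-0.2) = 0.818731.
H^2 = 1 - 0.894427*0.818731 = 0.2677

0.2677


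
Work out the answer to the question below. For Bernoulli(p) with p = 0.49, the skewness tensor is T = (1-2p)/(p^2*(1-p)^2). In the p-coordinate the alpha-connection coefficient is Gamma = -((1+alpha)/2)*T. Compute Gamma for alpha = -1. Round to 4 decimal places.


Skewness (Amari-Chentsov) tensor: T = (1-2p)/(p^2*(1-p)^2).
p = 0.49, 1-2p = 0.02, p^2 = 0.2401, (1-p)^2 = 0.2601.
T = 0.02/(0.2401 * 0.2601) = 0.320256.
In the p-coordinate, Gamma^(alpha) = Gamma^(0) - (alpha/2)*T with Gamma^(0) = (1/2)*g'(p) = -T/2,
so Gamma^(alpha) = -((1+alpha)/2)*T.
alpha = -1, -(1+alpha)/2 = 0.0.
Gamma = 0.0 * 0.320256 = 0.0000

0.0000


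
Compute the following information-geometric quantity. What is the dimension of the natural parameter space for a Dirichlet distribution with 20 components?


Exponential family dimension calculation:
Dirichlet with 20 components has 20 natural parameters.

20


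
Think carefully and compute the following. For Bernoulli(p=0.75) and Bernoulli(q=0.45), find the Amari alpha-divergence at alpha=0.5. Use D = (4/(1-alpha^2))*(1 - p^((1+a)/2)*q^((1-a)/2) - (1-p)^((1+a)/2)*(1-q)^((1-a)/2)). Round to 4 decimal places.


Amari alpha-divergence:
D = (4/(1-alpha^2))*(1 - p^((1+a)/2)*q^((1-a)/2) - (1-p)^((1+a)/2)*(1-q)^((1-a)/2)).
alpha = 0.5, p = 0.75, q = 0.45.
e1 = (1+alpha)/2 = 0.75, e2 = (1-alpha)/2 = 0.25.
t1 = p^e1 * q^e2 = 0.75^0.75 * 0.45^0.25 = 0.660084.
t2 = (1-p)^e1 * (1-q)^e2 = 0.25^0.75 * 0.55^0.25 = 0.304471.
4/(1-alpha^2) = 5.333333.
D = 5.333333*(1 - 0.660084 - 0.304471) = 0.1890

0.1890


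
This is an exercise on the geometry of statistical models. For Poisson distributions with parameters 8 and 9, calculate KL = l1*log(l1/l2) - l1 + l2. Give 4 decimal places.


KL divergence for Poisson:
KL = l1*log(l1/l2) - l1 + l2.
l1 = 8, l2 = 9.
log(8/9) = -0.117783.
l1*log(l1/l2) = 8 * -0.117783 = -0.942264.
KL = -0.942264 - 8 + 9 = 0.0577

0.0577


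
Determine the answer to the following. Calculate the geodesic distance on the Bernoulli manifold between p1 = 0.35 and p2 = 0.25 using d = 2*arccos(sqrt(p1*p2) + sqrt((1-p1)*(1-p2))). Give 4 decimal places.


Geodesic distance on Bernoulli manifold:
d(p1,p2) = 2*arccos(sqrt(p1*p2) + sqrt((1-p1)*(1-p2))).
sqrt(p1*p2) = sqrt(0.35*0.25) = 0.295804.
sqrt((1-p1)*(1-p2)) = sqrt(0.65*0.75) = 0.698212.
arg = 0.295804 + 0.698212 = 0.994016.
d = 2*arccos(0.994016) = 0.2189

0.2189


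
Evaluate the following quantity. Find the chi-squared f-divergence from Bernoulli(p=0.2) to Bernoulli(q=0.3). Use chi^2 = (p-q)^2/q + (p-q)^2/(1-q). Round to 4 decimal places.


Chi-squared divergence between Bernoulli distributions:
chi^2 = (p-q)^2/q + (p-q)^2/(1-q).
p = 0.2, q = 0.3, p-q = -0.1.
(p-q)^2 = 0.01.
term1 = 0.01/0.3 = 0.033333.
term2 = 0.01/0.7 = 0.014286.
chi^2 = 0.033333 + 0.014286 = 0.0476

0.0476


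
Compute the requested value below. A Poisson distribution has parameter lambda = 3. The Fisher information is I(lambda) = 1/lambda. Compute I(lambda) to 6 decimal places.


Fisher information for Poisson: I(lambda) = 1/lambda.
lambda = 3.
I(lambda) = 1/3 = 0.333333

0.333333


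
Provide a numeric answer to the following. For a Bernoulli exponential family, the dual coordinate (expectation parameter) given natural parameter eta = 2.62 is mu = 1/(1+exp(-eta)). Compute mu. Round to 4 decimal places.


Dual coordinate (expectation parameter) for Bernoulli:
mu = 1/(1+exp(-eta)).
eta = 2.62.
exp(-eta) = exp(-2.62) = 0.072803.
mu = 1/(1+0.072803) = 0.9321

0.9321


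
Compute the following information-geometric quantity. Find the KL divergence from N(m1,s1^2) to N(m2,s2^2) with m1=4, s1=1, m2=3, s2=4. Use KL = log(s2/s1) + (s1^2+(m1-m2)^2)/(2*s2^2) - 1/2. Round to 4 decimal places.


KL divergence between normal distributions:
KL = log(s2/s1) + (s1^2 + (m1-m2)^2)/(2*s2^2) - 1/2.
log(4/1) = 1.386294.
(1^2 + (4-3)^2)/(2*4^2) = (1 + 1)/32 = 0.0625.
KL = 1.386294 + 0.0625 - 0.5 = 0.9488

0.9488


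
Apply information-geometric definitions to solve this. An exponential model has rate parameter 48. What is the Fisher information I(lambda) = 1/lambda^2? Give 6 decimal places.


Fisher information for exponential: I(lambda) = 1/lambda^2.
lambda = 48, lambda^2 = 2304.
I = 1/2304 = 0.000434

0.000434


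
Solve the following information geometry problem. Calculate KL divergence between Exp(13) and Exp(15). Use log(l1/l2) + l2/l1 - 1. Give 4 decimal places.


KL divergence for exponential family:
KL = log(l1/l2) + l2/l1 - 1.
log(13/15) = -0.143101.
15/13 = 1.153846.
KL = -0.143101 + 1.153846 - 1 = 0.0107

0.0107


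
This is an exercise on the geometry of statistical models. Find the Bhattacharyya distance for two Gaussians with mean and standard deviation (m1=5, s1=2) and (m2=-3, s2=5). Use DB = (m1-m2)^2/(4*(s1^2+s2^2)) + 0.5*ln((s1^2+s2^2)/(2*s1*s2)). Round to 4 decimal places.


Bhattacharyya distance between two Gaussians:
DB = (m1-m2)^2/(4*(s1^2+s2^2)) + (1/2)*ln((s1^2+s2^2)/(2*s1*s2)).
(m1-m2)^2 = (8)^2 = 64.
s1^2+s2^2 = 4 + 25 = 29.
term1 = 64/116 = 0.551724.
term2 = 0.5*ln(29/20.0) = 0.185782.
DB = 0.551724 + 0.185782 = 0.7375

0.7375


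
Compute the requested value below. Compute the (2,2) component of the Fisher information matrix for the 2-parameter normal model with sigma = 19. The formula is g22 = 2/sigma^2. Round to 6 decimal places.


For the 2-parameter normal family, the Fisher metric has:
  g11 = 1/sigma^2, g22 = 2/sigma^2.
sigma = 19, sigma^2 = 361.
g22 = 0.005540

0.005540


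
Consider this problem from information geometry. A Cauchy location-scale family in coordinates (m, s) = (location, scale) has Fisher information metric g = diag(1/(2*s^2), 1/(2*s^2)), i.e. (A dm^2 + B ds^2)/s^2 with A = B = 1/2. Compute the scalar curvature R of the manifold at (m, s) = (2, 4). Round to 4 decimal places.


The metric has the form g = (A dm^2 + B ds^2)/s^2 with A = 1/2, B = 1/2.
Substitute u = sqrt(A/B)*m: g = B*(du^2 + ds^2)/s^2, i.e. B times the
Poincare upper half-plane metric, which has constant Gaussian curvature -1.
Scaling a 2D metric by a constant c divides the Gaussian curvature by c,
so K = -1/B = -1/(1/2) = -2.0000 everywhere (the point (m, s) = (2, 4) is irrelevant:
the curvature is constant).
Scalar curvature in dimension 2: R = 2K = -2/(1/2) = -4.0000.

-4.0000


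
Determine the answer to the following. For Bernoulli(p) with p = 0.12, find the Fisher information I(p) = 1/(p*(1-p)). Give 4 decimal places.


For Bernoulli(p), Fisher information is I(p) = 1/(p*(1-p)).
p = 0.12, 1-p = 0.88.
p*(1-p) = 0.1056.
I(p) = 1/0.1056 = 9.4697

9.4697


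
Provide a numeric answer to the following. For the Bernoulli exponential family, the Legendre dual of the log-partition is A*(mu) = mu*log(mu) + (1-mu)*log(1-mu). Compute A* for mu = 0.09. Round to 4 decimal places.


Legendre transform for Bernoulli:
A*(mu) = mu*log(mu) + (1-mu)*log(1-mu).
mu = 0.09, 1-mu = 0.91.
mu*log(mu) = 0.09*log(0.09) = -0.216715.
(1-mu)*log(1-mu) = 0.91*log(0.91) = -0.085823.
A* = -0.216715 + -0.085823 = -0.3025

-0.3025


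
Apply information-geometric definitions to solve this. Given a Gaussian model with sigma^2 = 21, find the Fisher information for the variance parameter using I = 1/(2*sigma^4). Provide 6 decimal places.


Fisher information for variance: I(sigma^2) = 1/(2*sigma^4).
sigma^2 = 21, so sigma^4 = 441.
I = 1/(2*441) = 1/882 = 0.001134

0.001134


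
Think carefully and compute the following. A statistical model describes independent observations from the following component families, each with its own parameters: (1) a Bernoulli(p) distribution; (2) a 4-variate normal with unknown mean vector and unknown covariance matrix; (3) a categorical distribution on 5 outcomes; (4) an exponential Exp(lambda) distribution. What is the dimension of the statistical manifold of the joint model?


The dimension of a statistical manifold equals the number of free
(independent) real parameters of the model. For a product of independent
blocks the parameter counts add.
- Bernoulli (p): 1.
- 4-variate normal: 4 (mean) + 4*5/2 = 10 (symmetric covariance) = 14.
- categorical on 5 outcomes (probabilities sum to 1): 5-1 = 4.
- exponential (lambda): 1.
Total = 1 + 14 + 4 + 1 = 20.
Dimension = 20

20


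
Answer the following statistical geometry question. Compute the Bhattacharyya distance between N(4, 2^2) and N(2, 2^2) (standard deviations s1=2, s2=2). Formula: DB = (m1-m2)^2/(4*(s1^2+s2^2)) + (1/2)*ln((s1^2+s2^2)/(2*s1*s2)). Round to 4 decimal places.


Bhattacharyya distance between two Gaussians:
DB = (m1-m2)^2/(4*(s1^2+s2^2)) + (1/2)*ln((s1^2+s2^2)/(2*s1*s2)).
(m1-m2)^2 = (2)^2 = 4.
s1^2+s2^2 = 4 + 4 = 8.
term1 = 4/32 = 0.125.
term2 = 0.5*ln(8/8.0) = 0.0.
DB = 0.125 + 0.0 = 0.1250

0.1250


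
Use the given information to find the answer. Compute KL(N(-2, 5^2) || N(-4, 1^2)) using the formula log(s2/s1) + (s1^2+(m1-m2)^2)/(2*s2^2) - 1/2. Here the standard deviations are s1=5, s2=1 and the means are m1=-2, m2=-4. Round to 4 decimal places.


KL divergence between normal distributions:
KL = log(s2/s1) + (s1^2 + (m1-m2)^2)/(2*s2^2) - 1/2.
log(1/5) = -1.609438.
(5^2 + (-2--4)^2)/(2*1^2) = (25 + 4)/2 = 14.5.
KL = -1.609438 + 14.5 - 0.5 = 12.3906

12.3906


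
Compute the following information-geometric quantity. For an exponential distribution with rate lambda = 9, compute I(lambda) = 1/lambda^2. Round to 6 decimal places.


Fisher information for exponential: I(lambda) = 1/lambda^2.
lambda = 9, lambda^2 = 81.
I = 1/81 = 0.012346

0.012346


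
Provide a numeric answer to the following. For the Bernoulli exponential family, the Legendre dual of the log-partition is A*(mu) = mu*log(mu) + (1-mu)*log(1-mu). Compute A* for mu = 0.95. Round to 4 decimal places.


Legendre transform for Bernoulli:
A*(mu) = mu*log(mu) + (1-mu)*log(1-mu).
mu = 0.95, 1-mu = 0.05.
mu*log(mu) = 0.95*log(0.95) = -0.048729.
(1-mu)*log(1-mu) = 0.05*log(0.05) = -0.149787.
A* = -0.048729 + -0.149787 = -0.1985

-0.1985


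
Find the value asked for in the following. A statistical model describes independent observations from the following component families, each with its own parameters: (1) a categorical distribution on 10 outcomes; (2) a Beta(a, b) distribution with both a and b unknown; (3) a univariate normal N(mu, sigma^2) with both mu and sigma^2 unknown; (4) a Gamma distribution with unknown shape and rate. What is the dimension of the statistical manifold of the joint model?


The dimension of a statistical manifold equals the number of free
(independent) real parameters of the model. For a product of independent
blocks the parameter counts add.
- categorical on 10 outcomes (probabilities sum to 1): 10-1 = 9.
- Beta (a, b): 2.
- normal (mu, sigma^2): 2.
- Gamma (shape, rate): 2.
Total = 9 + 2 + 2 + 2 = 15.
Dimension = 15

15


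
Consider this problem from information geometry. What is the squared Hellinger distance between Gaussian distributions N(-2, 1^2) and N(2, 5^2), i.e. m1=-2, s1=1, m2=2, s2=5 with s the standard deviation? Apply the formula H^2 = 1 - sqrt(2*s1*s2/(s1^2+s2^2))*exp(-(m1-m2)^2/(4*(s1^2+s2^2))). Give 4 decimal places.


Squared Hellinger distance for Gaussians:
H^2 = 1 - sqrt(2*s1*s2/(s1^2+s2^2)) * exp(-(m1-m2)^2/(4*(s1^2+s2^2))).
s1^2 = 1, s2^2 = 25, s1^2+s2^2 = 26.
sqrt(2*1*5/(26)) = 0.620174.
(m1-m2)^2 = (-4)^2 = 16.
exp(-16/(4*26)) = exp(-0.153846) = 0.857404.
H^2 = 1 - 0.620174*0.857404 = 0.4683

0.4683


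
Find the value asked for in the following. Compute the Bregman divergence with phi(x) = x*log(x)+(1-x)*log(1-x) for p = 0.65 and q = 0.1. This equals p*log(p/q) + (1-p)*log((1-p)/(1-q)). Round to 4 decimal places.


Bregman divergence with negative entropy generator:
D = p*log(p/q) + (1-p)*log((1-p)/(1-q)).
p = 0.65, q = 0.1.
p*log(p/q) = 0.65*log(0.65/0.1) = 1.216671.
(1-p)*log((1-p)/(1-q)) = 0.35*log(0.35/0.9) = -0.330562.
D = 1.216671 + -0.330562 = 0.8861

0.8861


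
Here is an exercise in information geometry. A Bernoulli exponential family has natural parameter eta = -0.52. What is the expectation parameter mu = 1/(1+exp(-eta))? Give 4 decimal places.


Dual coordinate (expectation parameter) for Bernoulli:
mu = 1/(1+exp(-eta)).
eta = -0.52.
exp(-eta) = exp(0.52) = 1.682028.
mu = 1/(1+1.682028) = 0.3729

0.3729


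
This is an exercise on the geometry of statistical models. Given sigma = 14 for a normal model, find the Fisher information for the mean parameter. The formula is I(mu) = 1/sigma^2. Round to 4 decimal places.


The Fisher information for the mean of a normal distribution is I(mu) = 1/sigma^2.
sigma = 14, so sigma^2 = 196.
I(mu) = 1/196 = 0.0051

0.0051


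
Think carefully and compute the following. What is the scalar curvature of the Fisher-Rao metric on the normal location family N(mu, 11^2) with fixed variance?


This family has a single free parameter, so its statistical manifold
is 1-dimensional. The Riemann curvature tensor of any 1-dimensional
Riemannian manifold vanishes identically, so R = 0.

0


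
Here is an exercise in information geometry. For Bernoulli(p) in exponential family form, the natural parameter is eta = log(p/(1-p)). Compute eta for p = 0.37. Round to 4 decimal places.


Natural parameter for Bernoulli: eta = log(p/(1-p)).
p = 0.37, 1-p = 0.63.
p/(1-p) = 0.587302.
eta = log(0.587302) = -0.5322

-0.5322


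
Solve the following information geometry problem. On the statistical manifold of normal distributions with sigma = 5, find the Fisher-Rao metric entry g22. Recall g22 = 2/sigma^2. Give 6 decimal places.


For the 2-parameter normal family, the Fisher metric has:
  g11 = 1/sigma^2, g22 = 2/sigma^2.
sigma = 5, sigma^2 = 25.
g22 = 0.080000

0.080000


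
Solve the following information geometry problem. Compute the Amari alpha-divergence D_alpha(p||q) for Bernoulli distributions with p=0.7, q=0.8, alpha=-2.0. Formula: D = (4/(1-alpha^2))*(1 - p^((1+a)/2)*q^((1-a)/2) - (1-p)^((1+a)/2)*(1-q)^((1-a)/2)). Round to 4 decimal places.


Amari alpha-divergence:
D = (4/(1-alpha^2))*(1 - p^((1+a)/2)*q^((1-a)/2) - (1-p)^((1+a)/2)*(1-q)^((1-a)/2)).
alpha = -2.0, p = 0.7, q = 0.8.
e1 = (1+alpha)/2 = -0.5, e2 = (1-alpha)/2 = 1.5.
t1 = p^e1 * q^e2 = 0.7^-0.5 * 0.8^1.5 = 0.855236.
t2 = (1-p)^e1 * (1-q)^e2 = 0.3^-0.5 * 0.2^1.5 = 0.163299.
4/(1-alpha^2) = -1.333333.
D = -1.333333*(1 - 0.855236 - 0.163299) = 0.0247

0.0247


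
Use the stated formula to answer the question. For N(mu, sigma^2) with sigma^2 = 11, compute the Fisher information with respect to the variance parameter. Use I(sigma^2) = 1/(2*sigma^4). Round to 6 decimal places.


Fisher information for variance: I(sigma^2) = 1/(2*sigma^4).
sigma^2 = 11, so sigma^4 = 121.
I = 1/(2*121) = 1/242 = 0.004132

0.004132


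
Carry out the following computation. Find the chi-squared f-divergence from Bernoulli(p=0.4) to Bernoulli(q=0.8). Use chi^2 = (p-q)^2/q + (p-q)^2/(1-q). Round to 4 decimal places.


Chi-squared divergence between Bernoulli distributions:
chi^2 = (p-q)^2/q + (p-q)^2/(1-q).
p = 0.4, q = 0.8, p-q = -0.4.
(p-q)^2 = 0.16.
term1 = 0.16/0.8 = 0.2.
term2 = 0.16/0.2 = 0.8.
chi^2 = 0.2 + 0.8 = 1.0000

1.0000


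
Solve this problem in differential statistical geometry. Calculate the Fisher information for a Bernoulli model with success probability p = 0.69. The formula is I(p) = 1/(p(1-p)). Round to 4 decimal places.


For Bernoulli(p), Fisher information is I(p) = 1/(p*(1-p)).
p = 0.69, 1-p = 0.31.
p*(1-p) = 0.2139.
I(p) = 1/0.2139 = 4.6751

4.6751


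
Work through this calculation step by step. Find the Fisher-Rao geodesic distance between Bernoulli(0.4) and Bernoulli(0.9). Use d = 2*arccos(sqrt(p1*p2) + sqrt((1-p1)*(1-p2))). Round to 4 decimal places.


Geodesic distance on Bernoulli manifold:
d(p1,p2) = 2*arccos(sqrt(p1*p2) + sqrt((1-p1)*(1-p2))).
sqrt(p1*p2) = sqrt(0.4*0.9) = 0.6.
sqrt((1-p1)*(1-p2)) = sqrt(0.6*0.1) = 0.244949.
arg = 0.6 + 0.244949 = 0.844949.
d = 2*arccos(0.844949) = 1.1287

1.1287


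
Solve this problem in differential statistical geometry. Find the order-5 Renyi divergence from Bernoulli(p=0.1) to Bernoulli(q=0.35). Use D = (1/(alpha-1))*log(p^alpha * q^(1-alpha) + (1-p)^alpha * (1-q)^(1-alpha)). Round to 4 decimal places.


Renyi divergence of order alpha between Bernoulli distributions:
D = (1/(alpha-1))*log(p^alpha * q^(1-alpha) + (1-p)^alpha * (1-q)^(1-alpha)).
alpha = 5, p = 0.1, q = 0.35.
p^alpha * q^(1-alpha) = 0.1^5 * 0.35^-4 = 0.000666.
(1-p)^alpha * (1-q)^(1-alpha) = 0.9^5 * 0.65^-4 = 3.307951.
sum = 0.000666 + 3.307951 = 3.308618.
D = (1/4)*log(3.308618) = 0.2991

0.2991


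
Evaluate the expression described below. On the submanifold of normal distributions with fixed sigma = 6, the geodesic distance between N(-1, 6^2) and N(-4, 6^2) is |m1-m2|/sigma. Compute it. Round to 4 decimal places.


On the fixed-variance normal subfamily, geodesic distance = |m1-m2|/sigma.
|-1 - -4| = 3.
sigma = 6.
d = 3/6 = 0.5000

0.5000


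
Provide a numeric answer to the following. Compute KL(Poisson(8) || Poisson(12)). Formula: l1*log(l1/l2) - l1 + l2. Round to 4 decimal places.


KL divergence for Poisson:
KL = l1*log(l1/l2) - l1 + l2.
l1 = 8, l2 = 12.
log(8/12) = -0.405465.
l1*log(l1/l2) = 8 * -0.405465 = -3.243721.
KL = -3.243721 - 8 + 12 = 0.7563

0.7563


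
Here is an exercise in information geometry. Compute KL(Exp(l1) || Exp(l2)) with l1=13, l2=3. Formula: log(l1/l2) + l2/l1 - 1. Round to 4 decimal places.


KL divergence for exponential family:
KL = log(l1/l2) + l2/l1 - 1.
log(13/3) = 1.466337.
3/13 = 0.230769.
KL = 1.466337 + 0.230769 - 1 = 0.6971

0.6971


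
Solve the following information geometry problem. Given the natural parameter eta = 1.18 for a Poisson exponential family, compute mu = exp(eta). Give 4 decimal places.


Expectation parameter for Poisson exponential family:
mu = exp(eta).
eta = 1.18.
mu = exp(1.18) = 3.2544

3.2544


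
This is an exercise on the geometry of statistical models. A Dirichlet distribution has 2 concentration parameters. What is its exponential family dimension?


Exponential family dimension calculation:
Dirichlet with 2 components has 2 natural parameters.

2


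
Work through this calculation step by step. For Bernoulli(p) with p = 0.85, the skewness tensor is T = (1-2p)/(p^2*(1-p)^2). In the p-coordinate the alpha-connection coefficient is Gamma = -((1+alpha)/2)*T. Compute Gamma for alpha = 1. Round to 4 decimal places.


Skewness (Amari-Chentsov) tensor: T = (1-2p)/(p^2*(1-p)^2).
p = 0.85, 1-2p = -0.7, p^2 = 0.7225, (1-p)^2 = 0.0225.
T = -0.7/(0.7225 * 0.0225) = -43.060361.
In the p-coordinate, Gamma^(alpha) = Gamma^(0) - (alpha/2)*T with Gamma^(0) = (1/2)*g'(p) = -T/2,
so Gamma^(alpha) = -((1+alpha)/2)*T.
alpha = 1, -(1+alpha)/2 = -1.0.
Gamma = -1.0 * -43.060361 = 43.0604

43.0604


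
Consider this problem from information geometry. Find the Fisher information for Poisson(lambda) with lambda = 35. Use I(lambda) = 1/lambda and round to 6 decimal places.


Fisher information for Poisson: I(lambda) = 1/lambda.
lambda = 35.
I(lambda) = 1/35 = 0.028571

0.028571


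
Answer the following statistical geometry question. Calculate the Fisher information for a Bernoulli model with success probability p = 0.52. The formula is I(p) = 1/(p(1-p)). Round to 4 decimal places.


For Bernoulli(p), Fisher information is I(p) = 1/(p*(1-p)).
p = 0.52, 1-p = 0.48.
p*(1-p) = 0.2496.
I(p) = 1/0.2496 = 4.0064

4.0064


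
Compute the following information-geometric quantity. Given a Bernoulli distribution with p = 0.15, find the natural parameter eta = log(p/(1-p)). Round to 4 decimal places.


Natural parameter for Bernoulli: eta = log(p/(1-p)).
p = 0.15, 1-p = 0.85.
p/(1-p) = 0.176471.
eta = log(0.176471) = -1.7346

-1.7346


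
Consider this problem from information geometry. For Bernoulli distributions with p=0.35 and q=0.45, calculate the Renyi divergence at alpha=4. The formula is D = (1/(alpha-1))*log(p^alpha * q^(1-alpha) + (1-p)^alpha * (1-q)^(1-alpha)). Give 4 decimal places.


Renyi divergence of order alpha between Bernoulli distributions:
D = (1/(alpha-1))*log(p^alpha * q^(1-alpha) + (1-p)^alpha * (1-q)^(1-alpha)).
alpha = 4, p = 0.35, q = 0.45.
p^alpha * q^(1-alpha) = 0.35^4 * 0.45^-3 = 0.164678.
(1-p)^alpha * (1-q)^(1-alpha) = 0.65^4 * 0.55^-3 = 1.072915.
sum = 0.164678 + 1.072915 = 1.237593.
D = (1/3)*log(1.237593) = 0.0711

0.0711


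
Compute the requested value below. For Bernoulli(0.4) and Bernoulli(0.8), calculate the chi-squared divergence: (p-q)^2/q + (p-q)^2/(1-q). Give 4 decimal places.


Chi-squared divergence between Bernoulli distributions:
chi^2 = (p-q)^2/q + (p-q)^2/(1-q).
p = 0.4, q = 0.8, p-q = -0.4.
(p-q)^2 = 0.16.
term1 = 0.16/0.8 = 0.2.
term2 = 0.16/0.2 = 0.8.
chi^2 = 0.2 + 0.8 = 1.0000

1.0000


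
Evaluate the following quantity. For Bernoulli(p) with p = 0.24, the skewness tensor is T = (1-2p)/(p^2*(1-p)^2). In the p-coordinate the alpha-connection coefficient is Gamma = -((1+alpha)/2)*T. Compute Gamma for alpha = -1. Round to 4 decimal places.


Skewness (Amari-Chentsov) tensor: T = (1-2p)/(p^2*(1-p)^2).
p = 0.24, 1-2p = 0.52, p^2 = 0.0576, (1-p)^2 = 0.5776.
T = 0.52/(0.0576 * 0.5776) = 15.629809.
In the p-coordinate, Gamma^(alpha) = Gamma^(0) - (alpha/2)*T with Gamma^(0) = (1/2)*g'(p) = -T/2,
so Gamma^(alpha) = -((1+alpha)/2)*T.
alpha = -1, -(1+alpha)/2 = 0.0.
Gamma = 0.0 * 15.629809 = 0.0000

0.0000


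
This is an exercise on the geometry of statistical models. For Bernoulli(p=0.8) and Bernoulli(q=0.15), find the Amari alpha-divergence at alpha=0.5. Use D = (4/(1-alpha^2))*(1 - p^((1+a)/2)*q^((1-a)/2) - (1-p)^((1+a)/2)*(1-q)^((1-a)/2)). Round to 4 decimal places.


Amari alpha-divergence:
D = (4/(1-alpha^2))*(1 - p^((1+a)/2)*q^((1-a)/2) - (1-p)^((1+a)/2)*(1-q)^((1-a)/2)).
alpha = 0.5, p = 0.8, q = 0.15.
e1 = (1+alpha)/2 = 0.75, e2 = (1-alpha)/2 = 0.25.
t1 = p^e1 * q^e2 = 0.8^0.75 * 0.15^0.25 = 0.52643.
t2 = (1-p)^e1 * (1-q)^e2 = 0.2^0.75 * 0.85^0.25 = 0.287162.
4/(1-alpha^2) = 5.333333.
D = 5.333333*(1 - 0.52643 - 0.287162) = 0.9942

0.9942
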